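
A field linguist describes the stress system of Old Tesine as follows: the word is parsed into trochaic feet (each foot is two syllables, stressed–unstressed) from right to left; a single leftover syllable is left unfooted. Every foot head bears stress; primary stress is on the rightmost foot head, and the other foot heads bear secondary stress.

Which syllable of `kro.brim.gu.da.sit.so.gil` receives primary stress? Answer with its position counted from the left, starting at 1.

Parse right to left into trochaic (ˈσσ) feet: kro (ˈbrim.gu) (ˈda.sit) (ˈso.gil). Syllable 1 is left unfooted.
Foot heads (stressed positions): 2, 4, 6.
End Rule Rightmost: primary stress on the rightmost head = syllable 6.
Primary stress: syllable 6 → kro.brim.gu.da.sit.ˈso.gil.

6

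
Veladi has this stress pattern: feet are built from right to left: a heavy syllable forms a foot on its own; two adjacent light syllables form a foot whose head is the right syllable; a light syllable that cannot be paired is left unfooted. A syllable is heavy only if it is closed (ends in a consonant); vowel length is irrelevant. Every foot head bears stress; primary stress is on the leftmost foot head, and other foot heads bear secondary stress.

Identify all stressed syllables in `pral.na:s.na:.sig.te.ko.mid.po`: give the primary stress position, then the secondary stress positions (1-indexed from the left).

Weights: 1 pral H, 2 na:s H, 3 na: L, 4 sig H, 5 te L, 6 ko L, 7 mid H, 8 po L.
Parse right to left (heavy = foot alone; LL = one foot; stranded L unfooted): (ˈpral) (ˈna:s) na: (ˈsig) (te.ˈko) (ˈmid) po.
Foot heads: 1, 2, 4, 6, 7.
Primary stress on the leftmost head = syllable 1.
Secondary stress on 2, 4, 6, 7: ˈpral.ˌna:s.na:.ˌsig.te.ˌko.ˌmid.po.

primary 1, secondary 2, 4, 6, 7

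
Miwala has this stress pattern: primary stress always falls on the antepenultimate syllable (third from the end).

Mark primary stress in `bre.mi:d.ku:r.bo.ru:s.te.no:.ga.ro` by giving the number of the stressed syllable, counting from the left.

7

The word has 9 syllables; the antepenultimate syllable (third from the end) is syllable 7 (no:).
Primary stress: syllable 7 → bre.mi:d.ku:r.bo.ru:s.te.ˈno:.ga.ro.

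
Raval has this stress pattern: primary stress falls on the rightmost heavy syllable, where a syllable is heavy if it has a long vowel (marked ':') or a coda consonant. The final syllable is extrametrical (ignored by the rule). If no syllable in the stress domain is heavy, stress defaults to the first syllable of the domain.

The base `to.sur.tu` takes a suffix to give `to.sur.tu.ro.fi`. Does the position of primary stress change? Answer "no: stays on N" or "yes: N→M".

Base `to.sur.tu` (3 syllables):
  The final syllable (3, tu) is extrametrical; the stress domain is syllables 1–2.
  Weights: 1 to L, 2 sur H.
  Heavy syllables in the domain: 2. The rightmost is syllable 2 (sur).
  → primary stress on syllable 2.
Suffixed `to.sur.tu.ro.fi` (5 syllables):
  The final syllable (5, fi) is extrametrical; the stress domain is syllables 1–4.
  Weights: 1 to L, 2 sur H, 3 tu L, 4 ro L.
  Heavy syllables in the domain: 2. The rightmost is syllable 2 (sur).
  → primary stress on syllable 2.

no: stays on 2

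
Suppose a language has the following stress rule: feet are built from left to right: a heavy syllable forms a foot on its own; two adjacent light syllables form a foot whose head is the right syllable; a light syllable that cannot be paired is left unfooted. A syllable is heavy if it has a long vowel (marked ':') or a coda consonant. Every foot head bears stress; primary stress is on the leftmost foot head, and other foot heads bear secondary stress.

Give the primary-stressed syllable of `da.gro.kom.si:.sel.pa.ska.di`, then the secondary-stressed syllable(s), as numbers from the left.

Weights: 1 da L, 2 gro L, 3 kom H, 4 si: H, 5 sel H, 6 pa L, 7 ska L, 8 di L.
Parse left to right (heavy = foot alone; LL = one foot; stranded L unfooted): (da.ˈgro) (ˈkom) (ˈsi:) (ˈsel) (pa.ˈska) di.
Foot heads: 2, 3, 4, 5, 7.
Primary stress on the leftmost head = syllable 2.
Secondary stress on 3, 4, 5, 7: da.ˈgro.ˌkom.ˌsi:.ˌsel.pa.ˌska.di.

primary 2, secondary 3, 4, 5, 7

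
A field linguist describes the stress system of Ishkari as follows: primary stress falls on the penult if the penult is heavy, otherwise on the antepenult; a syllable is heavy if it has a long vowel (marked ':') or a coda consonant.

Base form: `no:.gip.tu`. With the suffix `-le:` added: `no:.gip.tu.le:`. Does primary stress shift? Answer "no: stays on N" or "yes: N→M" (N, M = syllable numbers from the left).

Base `no:.gip.tu` (3 syllables):
  Weights: 1 no: H, 2 gip H, 3 tu L.
  The penult (syllable 2, gip) is heavy, so it takes stress.
  → primary stress on syllable 2.
Suffixed `no:.gip.tu.le:` (4 syllables):
  Weights: 2 gip H, 3 tu L, 4 le: H.
  The penult (syllable 3, tu) is light, so stress falls on the antepenult (syllable 2, gip).
  → primary stress on syllable 2.

no: stays on 2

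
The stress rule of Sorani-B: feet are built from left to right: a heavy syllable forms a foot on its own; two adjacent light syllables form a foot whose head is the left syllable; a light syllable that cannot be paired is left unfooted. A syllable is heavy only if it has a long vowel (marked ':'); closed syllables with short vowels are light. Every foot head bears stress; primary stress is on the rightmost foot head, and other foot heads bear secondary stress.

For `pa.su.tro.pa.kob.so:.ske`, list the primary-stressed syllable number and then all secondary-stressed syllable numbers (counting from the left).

Weights: 1 pa L, 2 su L, 3 tro L, 4 pa L, 5 kob L, 6 so: H, 7 ske L.
Parse left to right (heavy = foot alone; LL = one foot; stranded L unfooted): (ˈpa.su) (ˈtro.pa) kob (ˈso:) ske.
Foot heads: 1, 3, 6.
Primary stress on the rightmost head = syllable 6.
Secondary stress on 1, 3: ˌpa.su.ˌtro.pa.kob.ˈso:.ske.

primary 6, secondary 1, 3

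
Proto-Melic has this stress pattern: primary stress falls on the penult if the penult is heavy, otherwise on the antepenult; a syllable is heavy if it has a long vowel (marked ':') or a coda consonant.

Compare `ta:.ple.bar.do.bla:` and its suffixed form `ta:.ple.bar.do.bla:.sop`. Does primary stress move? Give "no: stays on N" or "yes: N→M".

yes: 3→5

Base `ta:.ple.bar.do.bla:` (5 syllables):
  Weights: 3 bar H, 4 do L, 5 bla: H.
  The penult (syllable 4, do) is light, so stress falls on the antepenult (syllable 3, bar).
  → primary stress on syllable 3.
Suffixed `ta:.ple.bar.do.bla:.sop` (6 syllables):
  Weights: 4 do L, 5 bla: H, 6 sop H.
  The penult (syllable 5, bla:) is heavy, so it takes stress.
  → primary stress on syllable 5.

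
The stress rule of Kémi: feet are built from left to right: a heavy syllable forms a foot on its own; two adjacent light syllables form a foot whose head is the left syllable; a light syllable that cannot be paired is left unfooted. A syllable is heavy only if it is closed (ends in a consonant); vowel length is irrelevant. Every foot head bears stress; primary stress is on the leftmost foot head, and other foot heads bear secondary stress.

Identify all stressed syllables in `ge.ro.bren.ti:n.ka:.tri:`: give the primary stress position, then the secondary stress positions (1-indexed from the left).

Weights: 1 ge L, 2 ro L, 3 bren H, 4 ti:n H, 5 ka: L, 6 tri: L.
Parse left to right (heavy = foot alone; LL = one foot; stranded L unfooted): (ˈge.ro) (ˈbren) (ˈti:n) (ˈka:.tri:).
Foot heads: 1, 3, 4, 5.
Primary stress on the leftmost head = syllable 1.
Secondary stress on 3, 4, 5: ˈge.ro.ˌbren.ˌti:n.ˌka:.tri:.

primary 1, secondary 3, 4, 5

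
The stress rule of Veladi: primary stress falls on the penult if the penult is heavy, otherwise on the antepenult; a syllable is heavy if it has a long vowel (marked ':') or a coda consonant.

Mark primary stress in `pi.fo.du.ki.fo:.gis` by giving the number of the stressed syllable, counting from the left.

Weights: 4 ki L, 5 fo: H, 6 gis H.
The penult (syllable 5, fo:) is heavy, so it takes stress.
Primary stress: syllable 5 → pi.fo.du.ki.ˈfo:.gis.

5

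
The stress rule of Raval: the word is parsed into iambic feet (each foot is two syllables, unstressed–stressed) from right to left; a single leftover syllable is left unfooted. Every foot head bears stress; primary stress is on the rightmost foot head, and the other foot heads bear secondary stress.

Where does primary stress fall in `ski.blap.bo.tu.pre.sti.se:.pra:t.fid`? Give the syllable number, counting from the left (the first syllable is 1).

9

Parse right to left into iambic (σˈσ) feet: ski (blap.ˈbo) (tu.ˈpre) (sti.ˈse:) (pra:t.ˈfid). Syllable 1 is left unfooted.
Foot heads (stressed positions): 3, 5, 7, 9.
End Rule Rightmost: primary stress on the rightmost head = syllable 9.
Primary stress: syllable 9 → ski.blap.bo.tu.pre.sti.se:.pra:t.ˈfid.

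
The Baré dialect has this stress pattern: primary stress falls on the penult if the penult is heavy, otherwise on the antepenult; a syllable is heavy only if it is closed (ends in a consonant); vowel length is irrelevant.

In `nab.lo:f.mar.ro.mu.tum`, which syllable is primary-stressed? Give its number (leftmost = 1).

Weights: 4 ro L, 5 mu L, 6 tum H.
The penult (syllable 5, mu) is light, so stress falls on the antepenult (syllable 4, ro).
Primary stress: syllable 4 → nab.lo:f.mar.ˈro.mu.tum.

4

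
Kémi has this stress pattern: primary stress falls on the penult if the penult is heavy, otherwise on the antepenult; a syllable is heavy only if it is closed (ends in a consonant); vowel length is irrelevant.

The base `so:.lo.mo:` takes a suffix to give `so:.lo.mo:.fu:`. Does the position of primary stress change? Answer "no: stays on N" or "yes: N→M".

yes: 1→2

Base `so:.lo.mo:` (3 syllables):
  Weights: 1 so: L, 2 lo L, 3 mo: L.
  The penult (syllable 2, lo) is light, so stress falls on the antepenult (syllable 1, so:).
  → primary stress on syllable 1.
Suffixed `so:.lo.mo:.fu:` (4 syllables):
  Weights: 2 lo L, 3 mo: L, 4 fu: L.
  The penult (syllable 3, mo:) is light, so stress falls on the antepenult (syllable 2, lo).
  → primary stress on syllable 2.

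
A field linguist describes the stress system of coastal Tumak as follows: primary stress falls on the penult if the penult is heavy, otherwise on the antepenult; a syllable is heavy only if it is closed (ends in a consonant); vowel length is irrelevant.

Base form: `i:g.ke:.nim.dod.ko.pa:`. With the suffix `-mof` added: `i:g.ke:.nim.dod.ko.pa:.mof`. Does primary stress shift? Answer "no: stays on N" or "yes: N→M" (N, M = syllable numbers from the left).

Base `i:g.ke:.nim.dod.ko.pa:` (6 syllables):
  Weights: 4 dod H, 5 ko L, 6 pa: L.
  The penult (syllable 5, ko) is light, so stress falls on the antepenult (syllable 4, dod).
  → primary stress on syllable 4.
Suffixed `i:g.ke:.nim.dod.ko.pa:.mof` (7 syllables):
  Weights: 5 ko L, 6 pa: L, 7 mof H.
  The penult (syllable 6, pa:) is light, so stress falls on the antepenult (syllable 5, ko).
  → primary stress on syllable 5.

yes: 4→5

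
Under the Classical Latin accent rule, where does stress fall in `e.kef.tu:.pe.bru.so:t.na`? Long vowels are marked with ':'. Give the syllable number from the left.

Classical Latin: stress the penult if heavy (long vowel or closed), else the antepenult.
Weights: 5 bru L, 6 so:t H, 7 na L.
The penult (syllable 6, so:t) is heavy, so it takes stress.
Stress on syllable 6: e.kef.tu:.pe.bru.ˈso:t.na.

6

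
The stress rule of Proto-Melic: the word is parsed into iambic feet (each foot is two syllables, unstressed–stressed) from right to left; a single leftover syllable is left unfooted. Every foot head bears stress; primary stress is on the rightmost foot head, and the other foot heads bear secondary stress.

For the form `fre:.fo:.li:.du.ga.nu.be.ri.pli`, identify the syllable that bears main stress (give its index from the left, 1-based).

Parse right to left into iambic (σˈσ) feet: fre: (fo:.ˈli:) (du.ˈga) (nu.ˈbe) (ri.ˈpli). Syllable 1 is left unfooted.
Foot heads (stressed positions): 3, 5, 7, 9.
End Rule Rightmost: primary stress on the rightmost head = syllable 9.
Primary stress: syllable 9 → fre:.fo:.li:.du.ga.nu.be.ri.ˈpli.

9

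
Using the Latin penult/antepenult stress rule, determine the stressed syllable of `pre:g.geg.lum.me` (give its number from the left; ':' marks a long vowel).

3

Classical Latin: stress the penult if heavy (long vowel or closed), else the antepenult.
Weights: 2 geg H, 3 lum H, 4 me L.
The penult (syllable 3, lum) is heavy, so it takes stress.
Stress on syllable 3: pre:g.geg.ˈlum.me.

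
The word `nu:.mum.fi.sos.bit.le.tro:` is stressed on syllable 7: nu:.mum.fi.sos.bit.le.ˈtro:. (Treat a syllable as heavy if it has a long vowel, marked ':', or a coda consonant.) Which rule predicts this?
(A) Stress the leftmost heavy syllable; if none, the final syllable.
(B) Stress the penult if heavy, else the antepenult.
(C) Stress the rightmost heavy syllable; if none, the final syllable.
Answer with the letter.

Rule A → syllable 1 (observed: 7).
Rule B → syllable 5 (observed: 7).
Rule C → syllable 7 ✓.

C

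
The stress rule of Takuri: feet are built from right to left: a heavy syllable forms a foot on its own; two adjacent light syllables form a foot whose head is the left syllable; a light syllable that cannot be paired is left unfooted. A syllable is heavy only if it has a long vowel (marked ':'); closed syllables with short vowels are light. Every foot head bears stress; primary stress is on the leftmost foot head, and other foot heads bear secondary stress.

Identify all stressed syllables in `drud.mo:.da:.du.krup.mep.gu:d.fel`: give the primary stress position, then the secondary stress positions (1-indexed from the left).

Weights: 1 drud L, 2 mo: H, 3 da: H, 4 du L, 5 krup L, 6 mep L, 7 gu:d H, 8 fel L.
Parse right to left (heavy = foot alone; LL = one foot; stranded L unfooted): drud (ˈmo:) (ˈda:) du (ˈkrup.mep) (ˈgu:d) fel.
Foot heads: 2, 3, 5, 7.
Primary stress on the leftmost head = syllable 2.
Secondary stress on 3, 5, 7: drud.ˈmo:.ˌda:.du.ˌkrup.mep.ˌgu:d.fel.

primary 2, secondary 3, 5, 7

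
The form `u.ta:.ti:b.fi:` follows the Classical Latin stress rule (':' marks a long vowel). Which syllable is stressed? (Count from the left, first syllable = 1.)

3

Classical Latin: stress the penult if heavy (long vowel or closed), else the antepenult.
Weights: 2 ta: H, 3 ti:b H, 4 fi: H.
The penult (syllable 3, ti:b) is heavy, so it takes stress.
Stress on syllable 3: u.ta:.ˈti:b.fi:.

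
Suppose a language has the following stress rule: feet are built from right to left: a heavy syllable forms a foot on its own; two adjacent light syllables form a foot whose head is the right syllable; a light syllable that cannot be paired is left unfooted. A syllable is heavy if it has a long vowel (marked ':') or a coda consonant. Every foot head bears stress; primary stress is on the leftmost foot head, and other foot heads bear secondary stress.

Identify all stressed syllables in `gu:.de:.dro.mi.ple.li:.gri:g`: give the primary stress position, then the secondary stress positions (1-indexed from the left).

Weights: 1 gu: H, 2 de: H, 3 dro L, 4 mi L, 5 ple L, 6 li: H, 7 gri:g H.
Parse right to left (heavy = foot alone; LL = one foot; stranded L unfooted): (ˈgu:) (ˈde:) dro (mi.ˈple) (ˈli:) (ˈgri:g).
Foot heads: 1, 2, 5, 6, 7.
Primary stress on the leftmost head = syllable 1.
Secondary stress on 2, 5, 6, 7: ˈgu:.ˌde:.dro.mi.ˌple.ˌli:.ˌgri:g.

primary 1, secondary 2, 5, 6, 7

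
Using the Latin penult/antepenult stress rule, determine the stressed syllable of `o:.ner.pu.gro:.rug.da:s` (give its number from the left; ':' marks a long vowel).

5

Classical Latin: stress the penult if heavy (long vowel or closed), else the antepenult.
Weights: 4 gro: H, 5 rug H, 6 da:s H.
The penult (syllable 5, rug) is heavy, so it takes stress.
Stress on syllable 5: o:.ner.pu.gro:.ˈrug.da:s.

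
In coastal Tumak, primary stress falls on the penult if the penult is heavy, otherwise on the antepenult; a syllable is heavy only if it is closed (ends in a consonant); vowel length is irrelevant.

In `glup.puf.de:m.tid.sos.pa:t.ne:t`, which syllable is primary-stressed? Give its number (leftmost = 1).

Weights: 5 sos H, 6 pa:t H, 7 ne:t H.
The penult (syllable 6, pa:t) is heavy, so it takes stress.
Primary stress: syllable 6 → glup.puf.de:m.tid.sos.ˈpa:t.ne:t.

6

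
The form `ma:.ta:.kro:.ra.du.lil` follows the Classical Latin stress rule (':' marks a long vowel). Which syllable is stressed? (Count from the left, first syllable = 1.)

4

Classical Latin: stress the penult if heavy (long vowel or closed), else the antepenult.
Weights: 4 ra L, 5 du L, 6 lil H.
The penult (syllable 5, du) is light, so stress falls on the antepenult (syllable 4, ra).
Stress on syllable 4: ma:.ta:.kro:.ˈra.du.lil.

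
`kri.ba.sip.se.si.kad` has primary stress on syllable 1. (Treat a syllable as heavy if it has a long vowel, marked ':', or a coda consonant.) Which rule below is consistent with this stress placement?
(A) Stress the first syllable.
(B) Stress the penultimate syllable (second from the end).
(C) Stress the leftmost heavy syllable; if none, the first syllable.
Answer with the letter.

Rule A → syllable 1 ✓.
Rule B → syllable 5 (observed: 1).
Rule C → syllable 3 (observed: 1).

A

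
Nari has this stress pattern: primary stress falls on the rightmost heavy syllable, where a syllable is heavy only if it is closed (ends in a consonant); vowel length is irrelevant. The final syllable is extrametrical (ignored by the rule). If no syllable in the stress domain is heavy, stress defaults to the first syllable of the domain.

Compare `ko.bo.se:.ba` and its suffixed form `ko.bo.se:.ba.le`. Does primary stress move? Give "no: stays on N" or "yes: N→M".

no: stays on 1

Base `ko.bo.se:.ba` (4 syllables):
  The final syllable (4, ba) is extrametrical; the stress domain is syllables 1–3.
  Weights: 1 ko L, 2 bo L, 3 se: L.
  No heavy syllable in the domain; default to the first syllable of the domain = syllable 1.
  → primary stress on syllable 1.
Suffixed `ko.bo.se:.ba.le` (5 syllables):
  The final syllable (5, le) is extrametrical; the stress domain is syllables 1–4.
  Weights: 1 ko L, 2 bo L, 3 se: L, 4 ba L.
  No heavy syllable in the domain; default to the first syllable of the domain = syllable 1.
  → primary stress on syllable 1.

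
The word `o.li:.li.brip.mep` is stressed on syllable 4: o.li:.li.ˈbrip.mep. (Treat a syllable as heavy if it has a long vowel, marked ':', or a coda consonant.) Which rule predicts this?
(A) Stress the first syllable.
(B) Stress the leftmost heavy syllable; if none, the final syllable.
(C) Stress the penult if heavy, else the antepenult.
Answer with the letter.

Rule A → syllable 1 (observed: 4).
Rule B → syllable 2 (observed: 4).
Rule C → syllable 4 ✓.

C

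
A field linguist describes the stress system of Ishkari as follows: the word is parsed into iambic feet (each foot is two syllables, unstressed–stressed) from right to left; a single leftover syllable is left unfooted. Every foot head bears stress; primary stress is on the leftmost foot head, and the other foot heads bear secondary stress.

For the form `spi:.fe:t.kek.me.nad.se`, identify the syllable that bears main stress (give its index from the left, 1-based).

2

Parse right to left into iambic (σˈσ) feet: (spi:.ˈfe:t) (kek.ˈme) (nad.ˈse).
Foot heads (stressed positions): 2, 4, 6.
End Rule Leftmost: primary stress on the leftmost head = syllable 2.
Primary stress: syllable 2 → spi:.ˈfe:t.kek.me.nad.se.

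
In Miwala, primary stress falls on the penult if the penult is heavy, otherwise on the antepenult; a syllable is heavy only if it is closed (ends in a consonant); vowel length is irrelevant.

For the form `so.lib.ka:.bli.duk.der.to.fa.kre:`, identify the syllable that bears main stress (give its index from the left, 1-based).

Weights: 7 to L, 8 fa L, 9 kre: L.
The penult (syllable 8, fa) is light, so stress falls on the antepenult (syllable 7, to).
Primary stress: syllable 7 → so.lib.ka:.bli.duk.der.ˈto.fa.kre:.

7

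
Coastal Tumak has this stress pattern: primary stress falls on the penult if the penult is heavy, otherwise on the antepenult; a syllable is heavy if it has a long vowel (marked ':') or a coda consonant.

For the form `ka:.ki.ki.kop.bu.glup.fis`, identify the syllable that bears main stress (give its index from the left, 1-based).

Weights: 5 bu L, 6 glup H, 7 fis H.
The penult (syllable 6, glup) is heavy, so it takes stress.
Primary stress: syllable 6 → ka:.ki.ki.kop.bu.ˈglup.fis.

6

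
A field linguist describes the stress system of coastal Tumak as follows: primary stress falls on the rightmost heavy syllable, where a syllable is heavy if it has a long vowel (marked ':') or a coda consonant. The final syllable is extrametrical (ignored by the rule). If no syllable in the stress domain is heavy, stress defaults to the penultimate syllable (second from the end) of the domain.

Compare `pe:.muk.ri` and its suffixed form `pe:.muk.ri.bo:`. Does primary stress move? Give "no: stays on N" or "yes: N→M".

Base `pe:.muk.ri` (3 syllables):
  The final syllable (3, ri) is extrametrical; the stress domain is syllables 1–2.
  Weights: 1 pe: H, 2 muk H.
  Heavy syllables in the domain: 1, 2. The rightmost is syllable 2 (muk).
  → primary stress on syllable 2.
Suffixed `pe:.muk.ri.bo:` (4 syllables):
  The final syllable (4, bo:) is extrametrical; the stress domain is syllables 1–3.
  Weights: 1 pe: H, 2 muk H, 3 ri L.
  Heavy syllables in the domain: 1, 2. The rightmost is syllable 2 (muk).
  → primary stress on syllable 2.

no: stays on 2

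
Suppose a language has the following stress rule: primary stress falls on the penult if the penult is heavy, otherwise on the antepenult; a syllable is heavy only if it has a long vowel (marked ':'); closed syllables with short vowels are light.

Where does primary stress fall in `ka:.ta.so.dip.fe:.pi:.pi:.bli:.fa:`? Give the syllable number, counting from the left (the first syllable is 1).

8

Weights: 7 pi: H, 8 bli: H, 9 fa: H.
The penult (syllable 8, bli:) is heavy, so it takes stress.
Primary stress: syllable 8 → ka:.ta.so.dip.fe:.pi:.pi:.ˈbli:.fa:.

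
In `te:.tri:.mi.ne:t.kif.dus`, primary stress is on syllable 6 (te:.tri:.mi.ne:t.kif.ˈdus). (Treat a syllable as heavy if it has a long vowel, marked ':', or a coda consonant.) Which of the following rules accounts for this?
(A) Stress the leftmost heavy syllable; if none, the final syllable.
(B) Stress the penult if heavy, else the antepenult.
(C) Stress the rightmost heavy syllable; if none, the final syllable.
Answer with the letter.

C

Rule A → syllable 1 (observed: 6).
Rule B → syllable 5 (observed: 6).
Rule C → syllable 6 ✓.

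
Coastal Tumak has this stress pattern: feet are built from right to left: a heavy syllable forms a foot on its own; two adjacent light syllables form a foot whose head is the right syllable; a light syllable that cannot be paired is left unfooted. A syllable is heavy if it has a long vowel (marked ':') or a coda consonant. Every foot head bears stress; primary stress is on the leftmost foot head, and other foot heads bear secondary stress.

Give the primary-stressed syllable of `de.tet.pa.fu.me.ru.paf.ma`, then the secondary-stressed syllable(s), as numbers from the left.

Weights: 1 de L, 2 tet H, 3 pa L, 4 fu L, 5 me L, 6 ru L, 7 paf H, 8 ma L.
Parse right to left (heavy = foot alone; LL = one foot; stranded L unfooted): de (ˈtet) (pa.ˈfu) (me.ˈru) (ˈpaf) ma.
Foot heads: 2, 4, 6, 7.
Primary stress on the leftmost head = syllable 2.
Secondary stress on 4, 6, 7: de.ˈtet.pa.ˌfu.me.ˌru.ˌpaf.ma.

primary 2, secondary 4, 6, 7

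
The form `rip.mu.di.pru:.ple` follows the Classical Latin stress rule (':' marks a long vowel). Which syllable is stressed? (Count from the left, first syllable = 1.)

Classical Latin: stress the penult if heavy (long vowel or closed), else the antepenult.
Weights: 3 di L, 4 pru: H, 5 ple L.
The penult (syllable 4, pru:) is heavy, so it takes stress.
Stress on syllable 4: rip.mu.di.ˈpru:.ple.

4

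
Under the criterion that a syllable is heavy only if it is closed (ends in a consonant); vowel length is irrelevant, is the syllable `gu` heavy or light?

`gu`: short vowel, open (no coda). Open (no coda) → light.

light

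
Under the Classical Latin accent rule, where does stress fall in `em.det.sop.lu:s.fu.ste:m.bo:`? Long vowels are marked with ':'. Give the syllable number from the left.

Classical Latin: stress the penult if heavy (long vowel or closed), else the antepenult.
Weights: 5 fu L, 6 ste:m H, 7 bo: H.
The penult (syllable 6, ste:m) is heavy, so it takes stress.
Stress on syllable 6: em.det.sop.lu:s.fu.ˈste:m.bo:.

6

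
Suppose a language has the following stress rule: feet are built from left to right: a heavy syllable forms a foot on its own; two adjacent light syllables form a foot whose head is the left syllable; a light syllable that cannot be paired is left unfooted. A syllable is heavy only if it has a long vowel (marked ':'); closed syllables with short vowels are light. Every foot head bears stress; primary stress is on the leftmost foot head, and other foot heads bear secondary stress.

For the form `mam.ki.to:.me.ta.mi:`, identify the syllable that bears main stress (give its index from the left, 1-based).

Weights: 1 mam L, 2 ki L, 3 to: H, 4 me L, 5 ta L, 6 mi: H.
Parse left to right (heavy = foot alone; LL = one foot; stranded L unfooted): (ˈmam.ki) (ˈto:) (ˈme.ta) (ˈmi:).
Foot heads: 1, 3, 4, 6.
Primary stress on the leftmost head = syllable 1.
Primary stress: syllable 1 → ˈmam.ki.to:.me.ta.mi:.

1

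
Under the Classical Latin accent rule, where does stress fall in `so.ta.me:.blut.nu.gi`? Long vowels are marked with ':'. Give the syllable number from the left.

4

Classical Latin: stress the penult if heavy (long vowel or closed), else the antepenult.
Weights: 4 blut H, 5 nu L, 6 gi L.
The penult (syllable 5, nu) is light, so stress falls on the antepenult (syllable 4, blut).
Stress on syllable 4: so.ta.me:.ˈblut.nu.gi.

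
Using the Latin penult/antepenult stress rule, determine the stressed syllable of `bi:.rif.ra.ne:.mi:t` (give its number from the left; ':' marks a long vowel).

4

Classical Latin: stress the penult if heavy (long vowel or closed), else the antepenult.
Weights: 3 ra L, 4 ne: H, 5 mi:t H.
The penult (syllable 4, ne:) is heavy, so it takes stress.
Stress on syllable 4: bi:.rif.ra.ˈne:.mi:t.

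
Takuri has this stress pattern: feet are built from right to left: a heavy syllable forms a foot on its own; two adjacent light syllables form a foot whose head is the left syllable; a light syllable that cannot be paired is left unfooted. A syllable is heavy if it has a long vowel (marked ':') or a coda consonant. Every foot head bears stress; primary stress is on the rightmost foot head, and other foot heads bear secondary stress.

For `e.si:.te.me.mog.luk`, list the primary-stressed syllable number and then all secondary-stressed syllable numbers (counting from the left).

primary 6, secondary 2, 3, 5

Weights: 1 e L, 2 si: H, 3 te L, 4 me L, 5 mog H, 6 luk H.
Parse right to left (heavy = foot alone; LL = one foot; stranded L unfooted): e (ˈsi:) (ˈte.me) (ˈmog) (ˈluk).
Foot heads: 2, 3, 5, 6.
Primary stress on the rightmost head = syllable 6.
Secondary stress on 2, 3, 5: e.ˌsi:.ˌte.me.ˌmog.ˈluk.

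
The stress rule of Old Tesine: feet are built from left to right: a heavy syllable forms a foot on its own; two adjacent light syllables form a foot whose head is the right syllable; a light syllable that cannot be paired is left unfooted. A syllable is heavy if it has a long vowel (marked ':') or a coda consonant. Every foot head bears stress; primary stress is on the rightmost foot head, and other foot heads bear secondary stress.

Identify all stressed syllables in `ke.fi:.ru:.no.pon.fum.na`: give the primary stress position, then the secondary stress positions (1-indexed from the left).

primary 6, secondary 2, 3, 5

Weights: 1 ke L, 2 fi: H, 3 ru: H, 4 no L, 5 pon H, 6 fum H, 7 na L.
Parse left to right (heavy = foot alone; LL = one foot; stranded L unfooted): ke (ˈfi:) (ˈru:) no (ˈpon) (ˈfum) na.
Foot heads: 2, 3, 5, 6.
Primary stress on the rightmost head = syllable 6.
Secondary stress on 2, 3, 5: ke.ˌfi:.ˌru:.no.ˌpon.ˈfum.na.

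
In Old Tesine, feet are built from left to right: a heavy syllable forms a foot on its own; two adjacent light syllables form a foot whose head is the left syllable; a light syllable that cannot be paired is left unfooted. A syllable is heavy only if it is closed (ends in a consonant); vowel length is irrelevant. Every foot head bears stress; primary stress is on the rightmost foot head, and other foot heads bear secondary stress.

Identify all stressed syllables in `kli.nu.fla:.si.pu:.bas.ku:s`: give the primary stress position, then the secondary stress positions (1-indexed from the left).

Weights: 1 kli L, 2 nu L, 3 fla: L, 4 si L, 5 pu: L, 6 bas H, 7 ku:s H.
Parse left to right (heavy = foot alone; LL = one foot; stranded L unfooted): (ˈkli.nu) (ˈfla:.si) pu: (ˈbas) (ˈku:s).
Foot heads: 1, 3, 6, 7.
Primary stress on the rightmost head = syllable 7.
Secondary stress on 1, 3, 6: ˌkli.nu.ˌfla:.si.pu:.ˌbas.ˈku:s.

primary 7, secondary 1, 3, 6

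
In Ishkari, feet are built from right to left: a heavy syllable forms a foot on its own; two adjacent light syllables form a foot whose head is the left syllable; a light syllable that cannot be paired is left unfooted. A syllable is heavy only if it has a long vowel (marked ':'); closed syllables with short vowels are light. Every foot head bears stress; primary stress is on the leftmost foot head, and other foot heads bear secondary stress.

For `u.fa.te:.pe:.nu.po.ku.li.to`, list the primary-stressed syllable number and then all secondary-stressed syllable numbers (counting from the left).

Weights: 1 u L, 2 fa L, 3 te: H, 4 pe: H, 5 nu L, 6 po L, 7 ku L, 8 li L, 9 to L.
Parse right to left (heavy = foot alone; LL = one foot; stranded L unfooted): (ˈu.fa) (ˈte:) (ˈpe:) nu (ˈpo.ku) (ˈli.to).
Foot heads: 1, 3, 4, 6, 8.
Primary stress on the leftmost head = syllable 1.
Secondary stress on 3, 4, 6, 8: ˈu.fa.ˌte:.ˌpe:.nu.ˌpo.ku.ˌli.to.

primary 1, secondary 3, 4, 6, 8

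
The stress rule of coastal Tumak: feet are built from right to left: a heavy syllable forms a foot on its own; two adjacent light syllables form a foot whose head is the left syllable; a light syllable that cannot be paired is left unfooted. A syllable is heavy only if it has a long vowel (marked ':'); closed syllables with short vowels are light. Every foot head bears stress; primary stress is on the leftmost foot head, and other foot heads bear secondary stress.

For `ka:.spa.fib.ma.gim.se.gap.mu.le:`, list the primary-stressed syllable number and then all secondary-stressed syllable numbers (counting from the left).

Weights: 1 ka: H, 2 spa L, 3 fib L, 4 ma L, 5 gim L, 6 se L, 7 gap L, 8 mu L, 9 le: H.
Parse right to left (heavy = foot alone; LL = one foot; stranded L unfooted): (ˈka:) spa (ˈfib.ma) (ˈgim.se) (ˈgap.mu) (ˈle:).
Foot heads: 1, 3, 5, 7, 9.
Primary stress on the leftmost head = syllable 1.
Secondary stress on 3, 5, 7, 9: ˈka:.spa.ˌfib.ma.ˌgim.se.ˌgap.mu.ˌle:.

primary 1, secondary 3, 5, 7, 9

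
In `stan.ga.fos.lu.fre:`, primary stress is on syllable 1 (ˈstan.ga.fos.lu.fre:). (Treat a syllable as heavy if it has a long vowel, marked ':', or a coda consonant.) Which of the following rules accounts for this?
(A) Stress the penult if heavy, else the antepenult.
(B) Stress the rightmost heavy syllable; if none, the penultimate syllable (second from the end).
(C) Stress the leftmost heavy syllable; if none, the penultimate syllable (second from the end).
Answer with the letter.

C

Rule A → syllable 3 (observed: 1).
Rule B → syllable 5 (observed: 1).
Rule C → syllable 1 ✓.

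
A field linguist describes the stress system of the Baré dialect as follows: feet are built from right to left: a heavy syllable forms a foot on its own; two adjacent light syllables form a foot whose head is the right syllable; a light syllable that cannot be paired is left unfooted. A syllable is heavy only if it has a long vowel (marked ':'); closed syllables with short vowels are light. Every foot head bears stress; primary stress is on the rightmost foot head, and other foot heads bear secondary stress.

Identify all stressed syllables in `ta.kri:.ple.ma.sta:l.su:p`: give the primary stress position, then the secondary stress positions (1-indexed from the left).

primary 6, secondary 2, 4, 5

Weights: 1 ta L, 2 kri: H, 3 ple L, 4 ma L, 5 sta:l H, 6 su:p H.
Parse right to left (heavy = foot alone; LL = one foot; stranded L unfooted): ta (ˈkri:) (ple.ˈma) (ˈsta:l) (ˈsu:p).
Foot heads: 2, 4, 5, 6.
Primary stress on the rightmost head = syllable 6.
Secondary stress on 2, 4, 5: ta.ˌkri:.ple.ˌma.ˌsta:l.ˈsu:p.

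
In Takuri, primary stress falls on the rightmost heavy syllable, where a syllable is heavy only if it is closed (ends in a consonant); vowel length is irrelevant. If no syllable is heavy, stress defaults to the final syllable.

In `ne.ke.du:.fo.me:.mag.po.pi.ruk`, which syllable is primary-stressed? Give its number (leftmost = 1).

9

Weights: 1 ne L, 2 ke L, 3 du: L, 4 fo L, 5 me: L, 6 mag H, 7 po L, 8 pi L, 9 ruk H.
Heavy syllables in the domain: 6, 9. The rightmost is syllable 9 (ruk).
Primary stress: syllable 9 → ne.ke.du:.fo.me:.mag.po.pi.ˈruk.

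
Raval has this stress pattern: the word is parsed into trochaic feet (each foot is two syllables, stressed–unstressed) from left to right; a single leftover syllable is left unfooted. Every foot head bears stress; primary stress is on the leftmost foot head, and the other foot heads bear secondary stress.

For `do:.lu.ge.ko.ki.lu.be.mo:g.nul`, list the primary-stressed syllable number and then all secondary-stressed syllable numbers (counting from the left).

Parse left to right into trochaic (ˈσσ) feet: (ˈdo:.lu) (ˈge.ko) (ˈki.lu) (ˈbe.mo:g) nul. Syllable 9 is left unfooted.
Foot heads (stressed positions): 1, 3, 5, 7.
End Rule Leftmost: primary stress on the leftmost head = syllable 1.
Secondary stress on 3, 5, 7: ˈdo:.lu.ˌge.ko.ˌki.lu.ˌbe.mo:g.nul.

primary 1, secondary 3, 5, 7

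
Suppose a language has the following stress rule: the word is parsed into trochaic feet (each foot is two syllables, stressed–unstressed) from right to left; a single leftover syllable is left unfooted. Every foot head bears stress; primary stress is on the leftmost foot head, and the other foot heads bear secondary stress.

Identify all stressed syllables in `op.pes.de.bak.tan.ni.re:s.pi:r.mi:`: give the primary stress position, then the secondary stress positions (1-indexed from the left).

Parse right to left into trochaic (ˈσσ) feet: op (ˈpes.de) (ˈbak.tan) (ˈni.re:s) (ˈpi:r.mi:). Syllable 1 is left unfooted.
Foot heads (stressed positions): 2, 4, 6, 8.
End Rule Leftmost: primary stress on the leftmost head = syllable 2.
Secondary stress on 4, 6, 8: op.ˈpes.de.ˌbak.tan.ˌni.re:s.ˌpi:r.mi:.

primary 2, secondary 4, 6, 8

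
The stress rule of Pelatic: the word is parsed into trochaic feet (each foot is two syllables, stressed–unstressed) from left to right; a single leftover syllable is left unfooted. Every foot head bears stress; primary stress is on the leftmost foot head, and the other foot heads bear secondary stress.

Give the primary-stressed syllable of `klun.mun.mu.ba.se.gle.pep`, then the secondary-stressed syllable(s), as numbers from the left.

Parse left to right into trochaic (ˈσσ) feet: (ˈklun.mun) (ˈmu.ba) (ˈse.gle) pep. Syllable 7 is left unfooted.
Foot heads (stressed positions): 1, 3, 5.
End Rule Leftmost: primary stress on the leftmost head = syllable 1.
Secondary stress on 3, 5: ˈklun.mun.ˌmu.ba.ˌse.gle.pep.

primary 1, secondary 3, 5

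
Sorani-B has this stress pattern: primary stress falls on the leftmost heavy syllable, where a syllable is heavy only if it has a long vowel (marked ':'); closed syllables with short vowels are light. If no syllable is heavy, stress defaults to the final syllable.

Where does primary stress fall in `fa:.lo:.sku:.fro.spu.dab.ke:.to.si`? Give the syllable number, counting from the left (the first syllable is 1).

1

Weights: 1 fa: H, 2 lo: H, 3 sku: H, 4 fro L, 5 spu L, 6 dab L, 7 ke: H, 8 to L, 9 si L.
Heavy syllables in the domain: 1, 2, 3, 7. The leftmost is syllable 1 (fa:).
Primary stress: syllable 1 → ˈfa:.lo:.sku:.fro.spu.dab.ke:.to.si.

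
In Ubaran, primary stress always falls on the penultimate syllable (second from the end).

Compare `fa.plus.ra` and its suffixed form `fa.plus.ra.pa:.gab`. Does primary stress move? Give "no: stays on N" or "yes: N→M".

yes: 2→4

Base `fa.plus.ra` (3 syllables):
  The word has 3 syllables; the penultimate syllable (second from the end) is syllable 2 (plus).
  → primary stress on syllable 2.
Suffixed `fa.plus.ra.pa:.gab` (5 syllables):
  The word has 5 syllables; the penultimate syllable (second from the end) is syllable 4 (pa:).
  → primary stress on syllable 4.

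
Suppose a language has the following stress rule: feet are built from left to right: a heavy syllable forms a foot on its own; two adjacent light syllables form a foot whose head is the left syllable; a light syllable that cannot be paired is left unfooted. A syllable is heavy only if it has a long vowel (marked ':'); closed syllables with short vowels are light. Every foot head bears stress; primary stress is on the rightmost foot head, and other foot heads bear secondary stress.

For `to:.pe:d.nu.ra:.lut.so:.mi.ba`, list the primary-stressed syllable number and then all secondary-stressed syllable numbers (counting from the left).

Weights: 1 to: H, 2 pe:d H, 3 nu L, 4 ra: H, 5 lut L, 6 so: H, 7 mi L, 8 ba L.
Parse left to right (heavy = foot alone; LL = one foot; stranded L unfooted): (ˈto:) (ˈpe:d) nu (ˈra:) lut (ˈso:) (ˈmi.ba).
Foot heads: 1, 2, 4, 6, 7.
Primary stress on the rightmost head = syllable 7.
Secondary stress on 1, 2, 4, 6: ˌto:.ˌpe:d.nu.ˌra:.lut.ˌso:.ˈmi.ba.

primary 7, secondary 1, 2, 4, 6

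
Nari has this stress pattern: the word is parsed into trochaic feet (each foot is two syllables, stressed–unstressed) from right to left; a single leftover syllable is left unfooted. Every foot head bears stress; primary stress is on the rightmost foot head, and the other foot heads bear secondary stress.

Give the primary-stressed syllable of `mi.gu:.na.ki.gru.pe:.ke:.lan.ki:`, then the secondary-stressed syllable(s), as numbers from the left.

Parse right to left into trochaic (ˈσσ) feet: mi (ˈgu:.na) (ˈki.gru) (ˈpe:.ke:) (ˈlan.ki:). Syllable 1 is left unfooted.
Foot heads (stressed positions): 2, 4, 6, 8.
End Rule Rightmost: primary stress on the rightmost head = syllable 8.
Secondary stress on 2, 4, 6: mi.ˌgu:.na.ˌki.gru.ˌpe:.ke:.ˈlan.ki:.

primary 8, secondary 2, 4, 6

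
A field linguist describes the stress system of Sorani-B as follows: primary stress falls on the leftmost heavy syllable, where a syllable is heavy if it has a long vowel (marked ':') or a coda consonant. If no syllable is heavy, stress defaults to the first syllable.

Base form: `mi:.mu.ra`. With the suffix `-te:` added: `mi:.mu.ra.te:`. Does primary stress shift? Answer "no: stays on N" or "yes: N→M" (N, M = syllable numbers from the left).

Base `mi:.mu.ra` (3 syllables):
  Weights: 1 mi: H, 2 mu L, 3 ra L.
  Heavy syllables in the domain: 1. The leftmost is syllable 1 (mi:).
  → primary stress on syllable 1.
Suffixed `mi:.mu.ra.te:` (4 syllables):
  Weights: 1 mi: H, 2 mu L, 3 ra L, 4 te: H.
  Heavy syllables in the domain: 1, 4. The leftmost is syllable 1 (mi:).
  → primary stress on syllable 1.

no: stays on 1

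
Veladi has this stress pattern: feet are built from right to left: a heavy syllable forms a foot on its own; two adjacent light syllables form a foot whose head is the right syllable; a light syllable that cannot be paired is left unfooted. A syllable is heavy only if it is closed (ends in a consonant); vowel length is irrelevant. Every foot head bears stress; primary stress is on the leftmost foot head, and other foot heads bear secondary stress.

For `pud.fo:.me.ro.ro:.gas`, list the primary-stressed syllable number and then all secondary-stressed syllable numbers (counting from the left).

primary 1, secondary 3, 5, 6

Weights: 1 pud H, 2 fo: L, 3 me L, 4 ro L, 5 ro: L, 6 gas H.
Parse right to left (heavy = foot alone; LL = one foot; stranded L unfooted): (ˈpud) (fo:.ˈme) (ro.ˈro:) (ˈgas).
Foot heads: 1, 3, 5, 6.
Primary stress on the leftmost head = syllable 1.
Secondary stress on 3, 5, 6: ˈpud.fo:.ˌme.ro.ˌro:.ˌgas.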